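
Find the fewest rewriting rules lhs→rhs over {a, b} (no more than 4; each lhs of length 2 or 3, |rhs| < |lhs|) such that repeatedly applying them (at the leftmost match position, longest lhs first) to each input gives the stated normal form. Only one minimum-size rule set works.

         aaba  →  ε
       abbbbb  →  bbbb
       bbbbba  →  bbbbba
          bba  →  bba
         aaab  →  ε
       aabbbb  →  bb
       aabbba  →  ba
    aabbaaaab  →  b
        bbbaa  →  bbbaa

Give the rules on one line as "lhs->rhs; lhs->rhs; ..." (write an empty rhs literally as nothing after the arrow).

  | aaba => ab => ε
  | abbbbb => bbbb
  | bbbbba
  | bba

aaa->a; ab->; aba->b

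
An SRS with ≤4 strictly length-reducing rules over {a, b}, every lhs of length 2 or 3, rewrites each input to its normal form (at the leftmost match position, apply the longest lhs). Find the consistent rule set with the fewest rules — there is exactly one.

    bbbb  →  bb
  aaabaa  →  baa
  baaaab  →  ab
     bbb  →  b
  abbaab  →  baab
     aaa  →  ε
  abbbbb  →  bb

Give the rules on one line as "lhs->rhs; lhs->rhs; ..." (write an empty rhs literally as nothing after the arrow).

  | bbbb => bb
  | aaabaa => baa
  | baaaab => bab => ab
  | bbb => b

aaa->; abb->b; bab->ab; bbb->b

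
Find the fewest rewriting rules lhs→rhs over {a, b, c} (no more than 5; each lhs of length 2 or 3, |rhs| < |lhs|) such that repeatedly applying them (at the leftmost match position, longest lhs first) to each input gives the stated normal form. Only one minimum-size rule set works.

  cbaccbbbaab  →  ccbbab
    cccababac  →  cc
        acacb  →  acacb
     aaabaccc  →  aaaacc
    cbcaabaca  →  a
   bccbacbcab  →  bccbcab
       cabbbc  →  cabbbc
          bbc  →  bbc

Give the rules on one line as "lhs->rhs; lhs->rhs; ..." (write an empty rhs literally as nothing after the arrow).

baa->a; bac->a; caa->; cba->

  | cbaccbbbaab => ccbbbaab => ccbbab
  | cccababac => cccabaa => cccaa => cc
  | acacb
  | aaabaccc => aaaacc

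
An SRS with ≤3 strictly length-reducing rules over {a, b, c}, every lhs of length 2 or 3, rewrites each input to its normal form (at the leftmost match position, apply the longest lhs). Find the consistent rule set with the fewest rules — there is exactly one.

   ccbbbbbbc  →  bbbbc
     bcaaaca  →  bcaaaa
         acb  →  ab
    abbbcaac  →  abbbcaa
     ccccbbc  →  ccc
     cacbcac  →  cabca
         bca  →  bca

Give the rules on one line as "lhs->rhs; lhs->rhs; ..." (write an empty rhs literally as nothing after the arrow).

  | ccbbbbbbc => cbbbbbc => bbbbc
  | bcaaaca => bcaaaa
  | acb => ab
  | abbbcaac => abbbcaa

ac->a; cb->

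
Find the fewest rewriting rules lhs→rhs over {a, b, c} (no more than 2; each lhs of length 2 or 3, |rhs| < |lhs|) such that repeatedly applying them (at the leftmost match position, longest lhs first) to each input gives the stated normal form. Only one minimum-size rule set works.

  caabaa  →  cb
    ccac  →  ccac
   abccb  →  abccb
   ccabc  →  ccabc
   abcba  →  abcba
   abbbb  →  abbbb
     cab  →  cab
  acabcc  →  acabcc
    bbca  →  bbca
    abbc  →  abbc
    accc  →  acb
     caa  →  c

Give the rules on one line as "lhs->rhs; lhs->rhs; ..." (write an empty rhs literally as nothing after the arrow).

  | caabaa => cbaa => cb
  | ccac
  | abccb
  | ccabc

aa->; ccc->cb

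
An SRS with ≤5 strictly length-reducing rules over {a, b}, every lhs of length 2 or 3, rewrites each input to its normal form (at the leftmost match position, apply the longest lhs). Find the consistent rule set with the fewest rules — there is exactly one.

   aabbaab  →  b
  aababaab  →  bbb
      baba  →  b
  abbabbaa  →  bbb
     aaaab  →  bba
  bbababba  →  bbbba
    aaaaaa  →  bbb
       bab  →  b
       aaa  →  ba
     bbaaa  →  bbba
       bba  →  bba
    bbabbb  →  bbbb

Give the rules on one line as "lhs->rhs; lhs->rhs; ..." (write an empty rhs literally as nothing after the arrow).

  | aabbaab => babaab => bab => b
  | aababaab => baabaab => bbaaab => bbbab => bbb
  | baba => b
  | abbabbaa => babbaa => bbaa => bbb

aa->b; aab->ba; ab->; aba->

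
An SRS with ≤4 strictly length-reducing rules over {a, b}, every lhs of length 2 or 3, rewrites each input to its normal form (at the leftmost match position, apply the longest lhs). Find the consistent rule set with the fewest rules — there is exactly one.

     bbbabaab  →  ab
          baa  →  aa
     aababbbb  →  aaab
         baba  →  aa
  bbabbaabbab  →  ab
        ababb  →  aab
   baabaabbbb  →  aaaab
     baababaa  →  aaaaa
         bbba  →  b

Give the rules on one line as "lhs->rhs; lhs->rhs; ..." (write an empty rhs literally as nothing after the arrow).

  | bbbabaab => bbabaab => bbaab => bab => ab
  | baa => aa
  | aababbbb => aaabbbb => aaabbb => aaabb => aaab
  | baba => aba => aa

ba->a; bb->b; bba->b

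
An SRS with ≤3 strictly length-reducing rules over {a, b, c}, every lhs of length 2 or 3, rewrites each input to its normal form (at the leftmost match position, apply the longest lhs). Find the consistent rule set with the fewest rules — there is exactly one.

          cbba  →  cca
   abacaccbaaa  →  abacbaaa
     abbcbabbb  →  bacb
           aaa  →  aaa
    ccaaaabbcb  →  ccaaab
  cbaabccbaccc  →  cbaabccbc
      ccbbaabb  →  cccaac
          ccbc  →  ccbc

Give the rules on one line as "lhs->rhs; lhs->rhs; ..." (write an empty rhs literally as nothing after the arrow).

  | cbba => cca
  | abacaccbaaa => abacbaaa
  | abbcbabbb => accbabbb => babbb => bacb
  | aaa

acc->; bb->c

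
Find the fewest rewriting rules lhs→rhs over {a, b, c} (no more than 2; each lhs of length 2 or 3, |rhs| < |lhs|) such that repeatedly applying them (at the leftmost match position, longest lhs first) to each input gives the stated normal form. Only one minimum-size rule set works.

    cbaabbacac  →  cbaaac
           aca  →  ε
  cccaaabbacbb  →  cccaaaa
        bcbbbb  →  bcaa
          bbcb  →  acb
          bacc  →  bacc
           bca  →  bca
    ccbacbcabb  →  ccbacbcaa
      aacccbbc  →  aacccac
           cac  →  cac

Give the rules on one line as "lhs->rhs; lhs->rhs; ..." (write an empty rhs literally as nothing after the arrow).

aca->; bb->a

  | cbaabbacac => cbaaaacac => cbaaac
  | aca => ε
  | cccaaabbacbb => cccaaaaacbb => cccaaaaaca => cccaaaa
  | bcbbbb => bcabb => bcaa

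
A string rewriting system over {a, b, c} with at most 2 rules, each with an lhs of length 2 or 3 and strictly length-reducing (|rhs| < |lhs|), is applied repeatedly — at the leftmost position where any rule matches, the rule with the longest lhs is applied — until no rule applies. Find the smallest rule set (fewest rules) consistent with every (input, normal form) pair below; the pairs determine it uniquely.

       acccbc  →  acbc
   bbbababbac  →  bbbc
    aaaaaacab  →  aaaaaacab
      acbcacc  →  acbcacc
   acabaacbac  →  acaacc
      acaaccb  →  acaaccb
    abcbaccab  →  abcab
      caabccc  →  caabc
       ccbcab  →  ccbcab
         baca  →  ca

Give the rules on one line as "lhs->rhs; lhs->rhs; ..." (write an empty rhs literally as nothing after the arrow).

  | acccbc => acbc
  | bbbababbac => bbbabbac => bbbbac => bbbc
  | aaaaaacab
  | acbcacc

ba->; ccc->c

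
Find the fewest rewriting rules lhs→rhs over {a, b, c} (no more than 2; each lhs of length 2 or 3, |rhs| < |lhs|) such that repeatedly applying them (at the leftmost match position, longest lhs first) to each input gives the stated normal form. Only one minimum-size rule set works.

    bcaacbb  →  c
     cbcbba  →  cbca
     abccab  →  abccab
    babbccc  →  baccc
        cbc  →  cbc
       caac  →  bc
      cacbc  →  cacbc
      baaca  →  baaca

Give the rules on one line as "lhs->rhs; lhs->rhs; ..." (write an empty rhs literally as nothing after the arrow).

bb->; caa->b

  | bcaacbb => bbcbb => cbb => c
  | cbcbba => cbca
  | abccab
  | babbccc => baccc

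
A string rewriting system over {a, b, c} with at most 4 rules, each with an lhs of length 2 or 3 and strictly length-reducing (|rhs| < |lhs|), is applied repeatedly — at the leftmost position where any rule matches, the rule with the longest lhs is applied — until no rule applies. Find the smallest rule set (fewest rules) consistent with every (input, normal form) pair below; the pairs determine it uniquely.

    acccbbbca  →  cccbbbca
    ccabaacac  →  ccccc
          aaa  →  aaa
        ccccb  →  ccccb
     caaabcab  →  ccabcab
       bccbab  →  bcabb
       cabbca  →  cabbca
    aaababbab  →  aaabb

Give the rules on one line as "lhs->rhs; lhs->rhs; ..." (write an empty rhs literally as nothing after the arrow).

ac->c; ba->; caa->cc; cba->ab

  | acccbbbca => cccbbbca
  | ccabaacac => ccaacac => ccccac => ccccc
  | aaa
  | ccccb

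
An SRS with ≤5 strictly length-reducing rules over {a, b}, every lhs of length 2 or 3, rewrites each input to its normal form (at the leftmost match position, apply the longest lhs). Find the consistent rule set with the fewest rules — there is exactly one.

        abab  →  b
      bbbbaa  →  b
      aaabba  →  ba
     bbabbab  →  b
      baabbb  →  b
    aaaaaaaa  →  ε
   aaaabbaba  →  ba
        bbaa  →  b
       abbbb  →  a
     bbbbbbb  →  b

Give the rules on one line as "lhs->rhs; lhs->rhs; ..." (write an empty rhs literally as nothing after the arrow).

aa->; aaa->; ab->a; bb->b

  | abab => aab => b
  | bbbbaa => bbbaa => bbaa => baa => b
  | aaabba => bba => ba
  | bbabbab => babbab => babab => baab => bb => b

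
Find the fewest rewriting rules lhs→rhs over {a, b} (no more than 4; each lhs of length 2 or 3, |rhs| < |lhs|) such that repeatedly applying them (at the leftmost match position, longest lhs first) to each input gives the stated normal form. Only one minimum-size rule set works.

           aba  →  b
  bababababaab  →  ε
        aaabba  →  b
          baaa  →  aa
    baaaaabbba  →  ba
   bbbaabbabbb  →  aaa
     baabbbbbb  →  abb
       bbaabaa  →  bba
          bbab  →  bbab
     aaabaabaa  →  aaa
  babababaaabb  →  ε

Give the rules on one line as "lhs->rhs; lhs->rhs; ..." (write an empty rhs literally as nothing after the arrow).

  | aba => b
  | bababababaab => bbbababaab => aaababaab => aabaab => aab => ε
  | aaabba => aba => b
  | baaa => aa

aab->; aba->b; baa->a; bbb->aa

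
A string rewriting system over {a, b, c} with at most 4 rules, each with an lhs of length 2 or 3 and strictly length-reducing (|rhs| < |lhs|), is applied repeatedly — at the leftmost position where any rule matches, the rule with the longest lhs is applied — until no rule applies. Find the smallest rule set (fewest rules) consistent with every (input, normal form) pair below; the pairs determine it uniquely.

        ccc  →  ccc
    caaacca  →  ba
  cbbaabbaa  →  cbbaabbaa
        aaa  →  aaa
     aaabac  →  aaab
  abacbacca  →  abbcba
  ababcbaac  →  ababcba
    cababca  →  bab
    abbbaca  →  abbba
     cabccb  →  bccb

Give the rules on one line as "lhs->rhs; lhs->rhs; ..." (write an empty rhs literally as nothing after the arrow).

  | ccc
  | caaacca => aacca => acba => ba
  | cbbaabbaa
  | aaa

ac->; acc->cb; ca->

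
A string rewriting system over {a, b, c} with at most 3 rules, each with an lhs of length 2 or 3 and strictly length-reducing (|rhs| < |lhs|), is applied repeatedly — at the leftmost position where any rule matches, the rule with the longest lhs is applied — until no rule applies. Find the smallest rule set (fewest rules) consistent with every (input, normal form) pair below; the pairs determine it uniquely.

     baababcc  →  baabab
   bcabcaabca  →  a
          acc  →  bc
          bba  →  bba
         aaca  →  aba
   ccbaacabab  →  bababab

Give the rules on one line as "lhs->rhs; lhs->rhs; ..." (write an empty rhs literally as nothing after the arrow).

ac->b; bca->; cc->

  | baababcc => baabab
  | bcabcaabca => bcaabca => abca => a
  | acc => bc
  | bba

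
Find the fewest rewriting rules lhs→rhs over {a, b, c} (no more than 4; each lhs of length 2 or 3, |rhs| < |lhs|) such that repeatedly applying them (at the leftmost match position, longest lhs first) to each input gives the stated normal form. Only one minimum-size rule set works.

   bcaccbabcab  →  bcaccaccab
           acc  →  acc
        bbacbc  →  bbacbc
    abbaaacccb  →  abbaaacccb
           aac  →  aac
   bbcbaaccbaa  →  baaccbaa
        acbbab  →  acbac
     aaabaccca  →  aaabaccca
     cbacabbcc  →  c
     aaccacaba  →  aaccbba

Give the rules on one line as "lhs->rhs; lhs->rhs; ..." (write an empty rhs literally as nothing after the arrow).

  | bcaccbabcab => bcaccaccab
  | acc
  | bbacbc
  | abbaaacccb

aca->b; bab->ac; bbc->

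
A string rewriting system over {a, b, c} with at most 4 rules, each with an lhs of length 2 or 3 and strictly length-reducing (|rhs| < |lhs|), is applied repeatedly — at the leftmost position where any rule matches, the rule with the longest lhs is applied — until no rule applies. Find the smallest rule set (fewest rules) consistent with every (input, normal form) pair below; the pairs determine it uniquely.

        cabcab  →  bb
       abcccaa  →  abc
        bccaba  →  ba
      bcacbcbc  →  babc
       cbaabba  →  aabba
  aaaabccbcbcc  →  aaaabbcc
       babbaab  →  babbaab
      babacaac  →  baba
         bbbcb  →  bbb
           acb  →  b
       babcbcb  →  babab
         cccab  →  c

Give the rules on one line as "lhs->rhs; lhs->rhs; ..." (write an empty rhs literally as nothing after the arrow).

  | cabcab => bcab => bb
  | abcccaa => abcca => abc
  | bccaba => bcba => ba
  | bcacbcbc => bcbcbc => babc

ac->; ca->; cb->; cbc->a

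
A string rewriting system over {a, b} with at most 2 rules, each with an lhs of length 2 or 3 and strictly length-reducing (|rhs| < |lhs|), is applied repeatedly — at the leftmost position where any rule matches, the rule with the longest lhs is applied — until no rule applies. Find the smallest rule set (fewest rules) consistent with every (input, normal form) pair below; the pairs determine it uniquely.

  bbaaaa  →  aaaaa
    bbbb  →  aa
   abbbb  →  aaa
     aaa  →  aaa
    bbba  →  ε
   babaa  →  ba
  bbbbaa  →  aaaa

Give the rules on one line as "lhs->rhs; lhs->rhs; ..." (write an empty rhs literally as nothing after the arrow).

  | bbaaaa => aaaaa
  | bbbb => abb => aa
  | abbbb => aabb => aaa
  | aaa

aba->; bb->a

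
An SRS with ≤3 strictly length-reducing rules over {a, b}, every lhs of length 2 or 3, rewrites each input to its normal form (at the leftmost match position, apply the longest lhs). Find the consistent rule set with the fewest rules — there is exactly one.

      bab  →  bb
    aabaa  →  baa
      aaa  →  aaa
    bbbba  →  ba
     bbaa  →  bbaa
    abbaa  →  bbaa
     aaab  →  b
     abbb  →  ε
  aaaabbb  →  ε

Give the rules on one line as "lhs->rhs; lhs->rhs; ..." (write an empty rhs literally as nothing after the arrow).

  | bab => bb
  | aabaa => abaa => baa
  | aaa
  | bbbba => ba

ab->b; bbb->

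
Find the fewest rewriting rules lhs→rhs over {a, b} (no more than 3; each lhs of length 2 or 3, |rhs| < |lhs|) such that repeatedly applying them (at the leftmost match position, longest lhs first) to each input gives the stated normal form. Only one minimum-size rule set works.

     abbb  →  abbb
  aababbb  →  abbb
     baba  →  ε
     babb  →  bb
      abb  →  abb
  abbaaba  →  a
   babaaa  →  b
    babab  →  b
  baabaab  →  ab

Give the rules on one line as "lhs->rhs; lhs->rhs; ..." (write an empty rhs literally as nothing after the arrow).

aa->b; aab->ab; ba->

  | abbb
  | aababbb => ababbb => abbb
  | baba => ba => ε
  | babb => bb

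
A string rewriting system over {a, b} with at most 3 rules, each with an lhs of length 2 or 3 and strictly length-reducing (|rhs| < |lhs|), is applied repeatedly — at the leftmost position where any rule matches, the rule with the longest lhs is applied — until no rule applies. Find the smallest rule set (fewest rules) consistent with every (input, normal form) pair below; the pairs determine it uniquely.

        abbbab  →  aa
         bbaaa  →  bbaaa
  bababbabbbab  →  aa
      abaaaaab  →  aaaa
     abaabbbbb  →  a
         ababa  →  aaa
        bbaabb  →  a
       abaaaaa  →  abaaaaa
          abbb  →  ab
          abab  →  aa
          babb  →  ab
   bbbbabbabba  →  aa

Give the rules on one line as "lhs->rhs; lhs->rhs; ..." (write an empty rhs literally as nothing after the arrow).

  | abbbab => abab => aa
  | bbaaa
  | bababbabbbab => aabbabbbab => bababbbab => aabbbab => babbab => abab => aa
  | abaaaaab => abaaaba => ababaa => aaaa

aab->ba; bab->a; bbb->b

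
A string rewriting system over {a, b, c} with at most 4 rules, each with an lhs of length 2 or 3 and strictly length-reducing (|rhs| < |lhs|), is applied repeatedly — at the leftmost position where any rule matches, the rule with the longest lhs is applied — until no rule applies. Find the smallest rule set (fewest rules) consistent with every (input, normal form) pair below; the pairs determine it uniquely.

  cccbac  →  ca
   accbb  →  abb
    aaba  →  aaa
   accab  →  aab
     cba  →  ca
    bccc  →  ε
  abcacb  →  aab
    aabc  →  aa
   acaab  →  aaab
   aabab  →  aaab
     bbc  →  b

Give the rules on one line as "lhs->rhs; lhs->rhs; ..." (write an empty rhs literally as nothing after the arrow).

  | cccbac => cbac => cac => ca
  | accbb => acbb => abb
  | aaba => aaa
  | accab => acab => aab

ac->a; ba->a; bc->; cc->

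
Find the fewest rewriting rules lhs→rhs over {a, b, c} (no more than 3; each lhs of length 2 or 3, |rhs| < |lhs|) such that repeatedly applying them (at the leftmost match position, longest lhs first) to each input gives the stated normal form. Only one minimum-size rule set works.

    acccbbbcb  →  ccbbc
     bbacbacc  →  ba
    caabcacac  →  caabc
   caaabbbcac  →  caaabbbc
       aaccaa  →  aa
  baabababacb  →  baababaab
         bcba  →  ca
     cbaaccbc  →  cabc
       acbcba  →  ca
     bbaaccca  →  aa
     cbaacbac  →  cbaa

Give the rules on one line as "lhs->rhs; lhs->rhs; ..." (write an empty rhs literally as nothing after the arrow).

  | acccbbbcb => ccbbbcb => ccbbc
  | bbacbacc => babacc => baac => ba
  | caabcacac => caabcac => caabc
  | caaabbbcac => caaabbbc

ac->; bac->a; bcb->c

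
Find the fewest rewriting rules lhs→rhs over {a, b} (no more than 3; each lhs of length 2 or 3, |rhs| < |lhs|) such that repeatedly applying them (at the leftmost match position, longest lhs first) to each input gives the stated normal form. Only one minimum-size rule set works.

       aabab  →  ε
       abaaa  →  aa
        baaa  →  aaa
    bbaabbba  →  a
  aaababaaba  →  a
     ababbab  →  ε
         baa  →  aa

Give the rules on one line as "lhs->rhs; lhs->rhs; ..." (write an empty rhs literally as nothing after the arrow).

ab->; aba->; ba->a

  | aabab => ab => ε
  | abaaa => aa
  | baaa => aaa
  | bbaabbba => baabbba => aabbba => abba => ba => a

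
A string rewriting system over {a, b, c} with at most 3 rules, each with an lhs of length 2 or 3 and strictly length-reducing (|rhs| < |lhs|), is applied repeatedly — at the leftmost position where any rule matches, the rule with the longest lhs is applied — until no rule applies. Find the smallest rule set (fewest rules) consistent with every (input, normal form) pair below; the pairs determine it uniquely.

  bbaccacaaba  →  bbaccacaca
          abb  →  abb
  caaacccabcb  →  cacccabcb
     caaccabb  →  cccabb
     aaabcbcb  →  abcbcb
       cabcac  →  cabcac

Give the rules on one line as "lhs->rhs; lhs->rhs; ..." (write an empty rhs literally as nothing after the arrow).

  | bbaccacaaba => bbaccacaca
  | abb
  | caaacccabcb => cacccabcb
  | caaccabb => cccabb

aa->; aab->ac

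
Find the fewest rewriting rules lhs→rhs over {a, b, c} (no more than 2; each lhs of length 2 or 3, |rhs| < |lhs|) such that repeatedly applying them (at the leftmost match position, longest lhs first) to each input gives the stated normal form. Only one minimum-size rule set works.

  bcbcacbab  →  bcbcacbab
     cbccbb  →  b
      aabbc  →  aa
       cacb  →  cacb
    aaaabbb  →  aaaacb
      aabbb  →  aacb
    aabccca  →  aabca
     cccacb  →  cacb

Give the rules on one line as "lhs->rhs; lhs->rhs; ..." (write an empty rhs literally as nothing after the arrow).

bb->c; cc->

  | bcbcacbab
  | cbccbb => cbbb => ccb => b
  | aabbc => aacc => aa
  | cacb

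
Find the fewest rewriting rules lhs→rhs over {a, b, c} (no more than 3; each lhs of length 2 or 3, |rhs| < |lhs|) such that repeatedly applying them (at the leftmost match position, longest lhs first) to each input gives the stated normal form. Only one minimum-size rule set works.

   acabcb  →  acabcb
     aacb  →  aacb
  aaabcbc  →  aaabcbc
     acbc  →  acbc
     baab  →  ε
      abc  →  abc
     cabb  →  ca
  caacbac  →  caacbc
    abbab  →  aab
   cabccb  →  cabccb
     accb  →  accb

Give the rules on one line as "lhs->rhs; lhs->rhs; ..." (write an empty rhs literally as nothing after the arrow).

ba->b; bb->

  | acabcb
  | aacb
  | aaabcbc
  | acbc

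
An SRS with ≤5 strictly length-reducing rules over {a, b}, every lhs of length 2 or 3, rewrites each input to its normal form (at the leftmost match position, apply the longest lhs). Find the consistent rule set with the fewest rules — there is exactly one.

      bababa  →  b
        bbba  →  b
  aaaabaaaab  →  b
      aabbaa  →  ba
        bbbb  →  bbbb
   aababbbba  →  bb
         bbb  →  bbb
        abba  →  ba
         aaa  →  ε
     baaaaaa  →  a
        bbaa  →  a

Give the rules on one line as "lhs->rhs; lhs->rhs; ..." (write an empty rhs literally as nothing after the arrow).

aaa->ab; ab->; aba->b; bba->

  | bababa => bbba => b
  | bbba => b
  | aaaabaaaab => ababaaaab => bbaaaab => aaab => abb => b
  | aabbaa => abaa => ba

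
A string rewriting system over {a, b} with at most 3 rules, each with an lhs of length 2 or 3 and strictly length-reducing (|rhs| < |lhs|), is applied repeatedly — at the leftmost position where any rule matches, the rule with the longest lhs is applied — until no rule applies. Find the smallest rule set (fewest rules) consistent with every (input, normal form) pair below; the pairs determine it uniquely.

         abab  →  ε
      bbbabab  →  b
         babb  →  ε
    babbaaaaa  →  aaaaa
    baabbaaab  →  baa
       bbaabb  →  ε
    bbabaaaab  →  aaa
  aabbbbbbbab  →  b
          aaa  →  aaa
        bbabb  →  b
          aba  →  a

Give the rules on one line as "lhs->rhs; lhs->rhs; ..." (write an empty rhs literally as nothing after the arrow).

  | abab => ab => ε
  | bbbabab => babab => bab => b
  | babb => bb => ε
  | babbaaaaa => bbaaaaa => aaaaa

ab->; bb->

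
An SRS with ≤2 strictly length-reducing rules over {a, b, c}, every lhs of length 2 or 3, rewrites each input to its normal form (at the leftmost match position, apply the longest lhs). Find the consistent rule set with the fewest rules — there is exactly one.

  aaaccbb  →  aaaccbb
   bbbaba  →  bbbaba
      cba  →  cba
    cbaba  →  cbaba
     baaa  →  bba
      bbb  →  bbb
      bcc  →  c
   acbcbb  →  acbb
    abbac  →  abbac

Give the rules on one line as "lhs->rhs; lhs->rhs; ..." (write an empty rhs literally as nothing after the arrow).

baa->bb; bc->

  | aaaccbb
  | bbbaba
  | cba
  | cbaba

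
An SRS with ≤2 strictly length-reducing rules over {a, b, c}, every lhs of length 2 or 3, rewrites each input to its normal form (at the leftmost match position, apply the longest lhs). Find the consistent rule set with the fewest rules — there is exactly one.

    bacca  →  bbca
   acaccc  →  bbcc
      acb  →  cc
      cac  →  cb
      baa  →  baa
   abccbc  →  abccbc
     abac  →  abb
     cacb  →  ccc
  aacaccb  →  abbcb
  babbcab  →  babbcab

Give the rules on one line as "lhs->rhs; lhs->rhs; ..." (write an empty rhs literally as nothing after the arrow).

ac->b; acb->cc

  | bacca => bbca
  | acaccc => baccc => bbcc
  | acb => cc
  | cac => cb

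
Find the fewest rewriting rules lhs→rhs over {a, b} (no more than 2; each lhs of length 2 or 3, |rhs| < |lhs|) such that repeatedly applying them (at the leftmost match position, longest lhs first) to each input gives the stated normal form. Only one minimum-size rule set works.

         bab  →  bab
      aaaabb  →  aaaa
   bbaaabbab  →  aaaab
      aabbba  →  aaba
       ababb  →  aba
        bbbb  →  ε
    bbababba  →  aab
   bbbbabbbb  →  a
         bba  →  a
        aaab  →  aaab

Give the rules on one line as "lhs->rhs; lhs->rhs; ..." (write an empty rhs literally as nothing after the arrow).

  | bab
  | aaaabb => aaaa
  | bbaaabbab => aaabbab => aaaab
  | aabbba => aaba

baa->ab; bb->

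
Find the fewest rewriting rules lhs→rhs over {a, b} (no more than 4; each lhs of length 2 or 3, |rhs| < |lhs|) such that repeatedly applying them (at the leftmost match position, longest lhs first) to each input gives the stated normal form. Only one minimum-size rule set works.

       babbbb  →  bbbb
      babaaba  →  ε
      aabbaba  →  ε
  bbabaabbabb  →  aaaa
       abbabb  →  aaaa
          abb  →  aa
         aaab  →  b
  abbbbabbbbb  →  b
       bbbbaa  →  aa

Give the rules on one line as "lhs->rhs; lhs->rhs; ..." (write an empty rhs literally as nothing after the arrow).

  | babbbb => bbbb
  | babaaba => baaba => aba => ba => ε
  | aabbaba => aaaaba => aaaba => aaba => aba => ba => ε
  | bbabaabbabb => abaabbabb => baabbabb => abbabb => aaabb => aaaa

ab->b; abb->aa; ba->; bba->a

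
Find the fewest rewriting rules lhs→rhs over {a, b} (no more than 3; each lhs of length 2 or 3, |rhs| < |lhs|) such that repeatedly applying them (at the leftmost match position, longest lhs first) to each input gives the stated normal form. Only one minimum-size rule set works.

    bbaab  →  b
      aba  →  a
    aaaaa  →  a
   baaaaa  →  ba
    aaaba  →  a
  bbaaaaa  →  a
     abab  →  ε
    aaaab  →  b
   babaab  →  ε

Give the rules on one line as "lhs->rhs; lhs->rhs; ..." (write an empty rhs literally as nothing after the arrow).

aa->; ab->; bb->

  | bbaab => aab => b
  | aba => a
  | aaaaa => aaa => a
  | baaaaa => baaa => ba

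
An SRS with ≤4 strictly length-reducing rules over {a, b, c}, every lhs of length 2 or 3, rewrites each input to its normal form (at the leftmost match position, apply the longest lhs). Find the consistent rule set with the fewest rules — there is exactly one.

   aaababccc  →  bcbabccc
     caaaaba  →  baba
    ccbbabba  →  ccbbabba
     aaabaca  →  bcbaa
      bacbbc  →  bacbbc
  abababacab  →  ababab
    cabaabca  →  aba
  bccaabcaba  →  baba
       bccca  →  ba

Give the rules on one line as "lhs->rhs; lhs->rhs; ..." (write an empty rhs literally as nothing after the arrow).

  | aaababccc => bcbabccc
  | caaaaba => aaaaba => bcaba => baba
  | ccbbabba
  | aaabaca => bcbaca => bcbaa

aaa->bc; aab->; ca->a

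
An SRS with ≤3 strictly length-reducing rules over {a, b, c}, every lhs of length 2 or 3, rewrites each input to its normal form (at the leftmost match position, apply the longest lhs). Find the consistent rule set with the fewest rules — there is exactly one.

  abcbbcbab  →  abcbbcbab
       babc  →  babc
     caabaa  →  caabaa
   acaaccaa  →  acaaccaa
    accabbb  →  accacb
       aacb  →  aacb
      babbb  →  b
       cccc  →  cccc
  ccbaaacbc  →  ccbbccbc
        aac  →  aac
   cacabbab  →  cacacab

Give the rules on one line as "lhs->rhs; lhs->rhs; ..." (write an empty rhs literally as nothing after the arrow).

aaa->bc; abb->ac; bac->

  | abcbbcbab
  | babc
  | caabaa
  | acaaccaa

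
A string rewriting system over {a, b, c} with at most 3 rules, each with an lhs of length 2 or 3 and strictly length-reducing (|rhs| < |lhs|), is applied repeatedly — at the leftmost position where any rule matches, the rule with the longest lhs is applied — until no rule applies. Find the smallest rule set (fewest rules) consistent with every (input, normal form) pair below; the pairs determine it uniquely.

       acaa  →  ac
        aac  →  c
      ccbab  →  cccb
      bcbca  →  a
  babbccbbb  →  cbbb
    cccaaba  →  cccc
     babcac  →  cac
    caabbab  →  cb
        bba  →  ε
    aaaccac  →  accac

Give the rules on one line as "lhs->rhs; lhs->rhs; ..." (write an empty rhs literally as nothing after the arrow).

  | acaa => ac
  | aac => c
  | ccbab => cccb
  | bcbca => bca => a

aa->; ba->c; bc->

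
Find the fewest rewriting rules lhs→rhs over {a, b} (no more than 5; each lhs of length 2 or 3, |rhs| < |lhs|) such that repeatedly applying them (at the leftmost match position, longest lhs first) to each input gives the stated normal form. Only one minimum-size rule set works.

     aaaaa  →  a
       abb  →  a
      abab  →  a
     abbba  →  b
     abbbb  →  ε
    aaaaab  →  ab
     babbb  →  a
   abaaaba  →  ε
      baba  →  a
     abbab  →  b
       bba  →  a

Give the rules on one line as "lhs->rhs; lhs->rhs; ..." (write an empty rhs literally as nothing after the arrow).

  | aaaaa => aaa => a
  | abb => a
  | abab => abb => a
  | abbba => aaba => ba => b

aa->; ba->b; bb->; bbb->ab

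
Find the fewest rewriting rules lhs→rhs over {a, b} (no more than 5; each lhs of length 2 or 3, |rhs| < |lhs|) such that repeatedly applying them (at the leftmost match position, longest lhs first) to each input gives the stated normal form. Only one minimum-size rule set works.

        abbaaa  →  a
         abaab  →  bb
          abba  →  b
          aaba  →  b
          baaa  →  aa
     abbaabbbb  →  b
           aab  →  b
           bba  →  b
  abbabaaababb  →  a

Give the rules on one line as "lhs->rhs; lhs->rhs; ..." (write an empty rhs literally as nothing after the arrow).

ab->b; aba->ab; ba->; bbb->a

  | abbaaa => bbaaa => baa => a
  | abaab => abab => abb => bb
  | abba => bba => b
  | aaba => aab => ab => b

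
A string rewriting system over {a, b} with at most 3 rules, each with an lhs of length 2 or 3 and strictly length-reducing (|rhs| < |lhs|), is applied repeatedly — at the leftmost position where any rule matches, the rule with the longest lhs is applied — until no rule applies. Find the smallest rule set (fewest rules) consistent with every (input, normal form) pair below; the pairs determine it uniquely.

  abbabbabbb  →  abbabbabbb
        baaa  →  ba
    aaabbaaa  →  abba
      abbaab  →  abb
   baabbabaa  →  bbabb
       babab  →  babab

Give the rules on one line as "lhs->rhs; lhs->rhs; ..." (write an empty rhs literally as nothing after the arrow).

  | abbabbabbb
  | baaa => ba
  | aaabbaaa => abbaaa => abba
  | abbaab => abb

aa->b; aaa->a; aab->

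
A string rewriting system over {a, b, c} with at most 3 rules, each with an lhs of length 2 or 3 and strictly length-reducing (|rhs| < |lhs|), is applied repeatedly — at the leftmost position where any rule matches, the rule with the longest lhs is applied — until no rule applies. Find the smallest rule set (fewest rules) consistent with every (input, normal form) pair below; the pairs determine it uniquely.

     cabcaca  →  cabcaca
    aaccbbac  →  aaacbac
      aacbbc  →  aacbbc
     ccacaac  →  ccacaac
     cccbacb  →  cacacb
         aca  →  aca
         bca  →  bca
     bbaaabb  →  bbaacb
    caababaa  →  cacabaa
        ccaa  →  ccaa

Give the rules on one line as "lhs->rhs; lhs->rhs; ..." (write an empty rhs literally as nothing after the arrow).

aab->ac; ccb->ac

  | cabcaca
  | aaccbbac => aaacbac
  | aacbbc
  | ccacaac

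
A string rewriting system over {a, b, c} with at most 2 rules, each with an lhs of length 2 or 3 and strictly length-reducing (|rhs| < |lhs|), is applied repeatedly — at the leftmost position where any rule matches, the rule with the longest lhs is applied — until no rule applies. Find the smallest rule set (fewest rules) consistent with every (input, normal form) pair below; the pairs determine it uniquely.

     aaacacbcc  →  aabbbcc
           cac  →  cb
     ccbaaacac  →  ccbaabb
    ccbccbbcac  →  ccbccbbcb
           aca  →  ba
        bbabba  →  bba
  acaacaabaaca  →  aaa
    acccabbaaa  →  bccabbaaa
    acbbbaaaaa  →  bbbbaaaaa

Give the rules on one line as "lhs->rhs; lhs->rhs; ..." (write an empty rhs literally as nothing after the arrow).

  | aaacacbcc => aabacbcc => aabbbcc
  | cac => cb
  | ccbaaacac => ccbaabac => ccbaabb
  | ccbccbbcac => ccbccbbcb

ac->b; bab->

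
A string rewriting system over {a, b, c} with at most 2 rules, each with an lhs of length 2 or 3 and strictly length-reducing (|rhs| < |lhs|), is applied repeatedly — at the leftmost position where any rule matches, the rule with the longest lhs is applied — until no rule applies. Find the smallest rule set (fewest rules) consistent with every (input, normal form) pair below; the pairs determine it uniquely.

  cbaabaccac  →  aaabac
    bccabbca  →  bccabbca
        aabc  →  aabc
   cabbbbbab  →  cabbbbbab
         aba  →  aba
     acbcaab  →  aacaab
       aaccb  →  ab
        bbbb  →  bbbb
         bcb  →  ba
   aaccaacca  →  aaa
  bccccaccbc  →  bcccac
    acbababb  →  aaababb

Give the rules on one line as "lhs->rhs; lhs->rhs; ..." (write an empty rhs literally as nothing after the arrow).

  | cbaabaccac => aaabaccac => aaabac
  | bccabbca
  | aabc
  | cabbbbbab

acc->; cb->a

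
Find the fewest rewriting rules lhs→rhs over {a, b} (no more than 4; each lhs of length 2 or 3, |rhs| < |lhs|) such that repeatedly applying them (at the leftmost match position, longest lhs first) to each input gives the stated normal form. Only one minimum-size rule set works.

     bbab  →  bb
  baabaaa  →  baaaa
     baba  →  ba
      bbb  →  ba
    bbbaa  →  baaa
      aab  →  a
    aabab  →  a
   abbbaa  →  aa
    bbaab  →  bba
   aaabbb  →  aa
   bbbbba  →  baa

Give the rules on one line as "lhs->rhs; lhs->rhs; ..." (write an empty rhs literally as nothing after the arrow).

  | bbab => bb
  | baabaaa => baaaa
  | baba => ba
  | bbb => ba

ab->; abb->a; bbb->ba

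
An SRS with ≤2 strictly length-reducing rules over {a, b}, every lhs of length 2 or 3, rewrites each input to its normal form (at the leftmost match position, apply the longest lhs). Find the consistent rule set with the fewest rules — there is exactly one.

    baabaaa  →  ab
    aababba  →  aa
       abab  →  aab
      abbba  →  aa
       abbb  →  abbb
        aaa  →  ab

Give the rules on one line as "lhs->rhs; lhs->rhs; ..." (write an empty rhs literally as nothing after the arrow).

aaa->ab; ba->a

  | baabaaa => aabaaa => aaaaa => abaa => aaa => ab
  | aababba => aaabba => abbba => abba => aba => aa
  | abab => aab
  | abbba => abba => aba => aa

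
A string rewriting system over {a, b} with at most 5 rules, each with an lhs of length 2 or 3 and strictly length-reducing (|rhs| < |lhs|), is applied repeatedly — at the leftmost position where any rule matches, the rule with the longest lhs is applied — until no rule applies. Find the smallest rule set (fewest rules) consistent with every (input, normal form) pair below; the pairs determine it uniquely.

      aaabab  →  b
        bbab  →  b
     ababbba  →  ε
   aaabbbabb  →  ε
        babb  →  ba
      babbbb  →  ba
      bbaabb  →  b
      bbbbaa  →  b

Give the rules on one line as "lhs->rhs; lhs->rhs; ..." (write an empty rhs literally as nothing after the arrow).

aa->b; ab->b; bab->ba; bb->

  | aaabab => babab => baab => bbb => b
  | bbab => ab => b
  | ababbba => babbba => babba => baba => baa => bb => ε
  | aaabbbabb => babbbabb => babbabb => bababb => baabb => bbbb => bb => ε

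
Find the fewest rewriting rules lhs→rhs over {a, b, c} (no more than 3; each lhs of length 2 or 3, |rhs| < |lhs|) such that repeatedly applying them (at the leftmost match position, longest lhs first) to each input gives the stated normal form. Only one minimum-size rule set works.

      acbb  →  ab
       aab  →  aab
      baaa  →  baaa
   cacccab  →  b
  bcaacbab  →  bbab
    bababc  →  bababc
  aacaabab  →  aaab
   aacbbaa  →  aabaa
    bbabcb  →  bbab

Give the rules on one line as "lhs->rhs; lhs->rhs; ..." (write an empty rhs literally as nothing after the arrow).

ca->c; cb->; ccb->b

  | acbb => ab
  | aab
  | baaa
  | cacccab => ccccab => ccccb => ccb => b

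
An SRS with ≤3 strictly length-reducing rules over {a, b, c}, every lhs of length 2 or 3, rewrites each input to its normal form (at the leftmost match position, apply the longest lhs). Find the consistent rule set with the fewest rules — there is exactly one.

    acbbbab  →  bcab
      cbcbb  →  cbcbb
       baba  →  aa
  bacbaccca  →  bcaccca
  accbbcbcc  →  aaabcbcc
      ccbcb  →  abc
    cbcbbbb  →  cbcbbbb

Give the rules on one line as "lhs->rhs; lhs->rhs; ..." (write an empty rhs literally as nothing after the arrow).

acb->bc; ba->a; ccb->aa

  | acbbbab => bcbbab => bcbab => bcab
  | cbcbb
  | baba => aba => aa
  | bacbaccca => acbaccca => bcaccca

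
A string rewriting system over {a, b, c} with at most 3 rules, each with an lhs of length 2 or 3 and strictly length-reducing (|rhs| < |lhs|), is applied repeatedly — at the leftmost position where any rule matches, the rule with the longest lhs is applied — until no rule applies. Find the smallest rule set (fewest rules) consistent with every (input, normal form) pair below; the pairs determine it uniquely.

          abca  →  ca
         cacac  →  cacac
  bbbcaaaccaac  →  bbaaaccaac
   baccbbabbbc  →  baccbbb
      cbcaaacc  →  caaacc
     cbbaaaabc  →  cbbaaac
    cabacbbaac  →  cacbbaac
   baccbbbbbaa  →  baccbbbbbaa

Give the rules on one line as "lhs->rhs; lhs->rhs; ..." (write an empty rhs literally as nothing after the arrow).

  | abca => ca
  | cacac
  | bbbcaaaccaac => bbaaaccaac
  | baccbbabbbc => baccbbbbc => baccbbb

ab->; bc->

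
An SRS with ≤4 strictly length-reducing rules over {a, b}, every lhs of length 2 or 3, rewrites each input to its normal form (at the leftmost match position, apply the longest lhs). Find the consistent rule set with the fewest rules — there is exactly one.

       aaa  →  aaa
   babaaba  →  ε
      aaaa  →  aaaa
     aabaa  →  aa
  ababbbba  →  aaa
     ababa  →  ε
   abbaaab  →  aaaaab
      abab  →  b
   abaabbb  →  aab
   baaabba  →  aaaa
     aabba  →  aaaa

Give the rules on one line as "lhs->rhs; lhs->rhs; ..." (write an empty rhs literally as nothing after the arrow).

  | aaa
  | babaaba => baaba => aba => ε
  | aaaa
  | aabaa => aa

aba->; ba->; bb->a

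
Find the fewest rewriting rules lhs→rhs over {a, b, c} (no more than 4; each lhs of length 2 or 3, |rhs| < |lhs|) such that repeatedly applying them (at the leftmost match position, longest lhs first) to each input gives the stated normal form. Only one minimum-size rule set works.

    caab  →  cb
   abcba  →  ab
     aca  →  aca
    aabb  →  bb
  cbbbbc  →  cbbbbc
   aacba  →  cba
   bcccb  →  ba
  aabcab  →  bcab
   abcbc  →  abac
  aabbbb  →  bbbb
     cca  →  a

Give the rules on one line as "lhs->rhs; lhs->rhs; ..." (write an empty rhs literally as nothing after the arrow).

  | caab => cb
  | abcba => abaa => ab
  | aca
  | aabb => bb

aa->; bcb->ba; cc->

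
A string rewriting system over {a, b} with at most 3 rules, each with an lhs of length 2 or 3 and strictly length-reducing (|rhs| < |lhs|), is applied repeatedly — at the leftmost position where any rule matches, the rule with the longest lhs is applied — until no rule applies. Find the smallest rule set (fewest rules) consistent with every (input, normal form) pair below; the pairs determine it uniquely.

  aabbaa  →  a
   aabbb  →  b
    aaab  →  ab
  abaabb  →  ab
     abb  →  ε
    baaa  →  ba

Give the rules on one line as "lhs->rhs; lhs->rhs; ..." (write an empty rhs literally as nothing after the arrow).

aa->a; abb->

  | aabbaa => abbaa => aa => a
  | aabbb => abbb => b
  | aaab => aab => ab
  | abaabb => ababb => ab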